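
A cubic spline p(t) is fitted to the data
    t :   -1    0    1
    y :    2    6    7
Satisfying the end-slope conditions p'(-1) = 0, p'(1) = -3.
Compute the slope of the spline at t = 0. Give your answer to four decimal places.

Write M_i for p''(x_i). With h_i = 1, 1 and divided differences Δ_i = 4, 1, the continuity of p' gives the tridiagonal system
  1·M_0 + 4·M_1 + 1·M_2 = 6(Δ_1 - Δ_0) = -18
Clamped end conditions give two more equations: 2h_0·M_0 + h_0·M_1 = 6(Δ_0 - p'(-1)) = 24 and h_1·M_1 + 2h_1·M_2 = 6(p'(1) - Δ_1) = -24.
Solving the tridiagonal system: M_0 = 15, M_1 = -6, M_2 = -9.
On [0, 1], p'(t) = b_1 + 2c_1·t + 3d_1·t² with b_1 = Δ_1 - h_1(2M_1 + M_2)/6 = 9/2, c_1 = M_1/2 = -3, d_1 = (M_2 - M_1)/(6h_1) = -1/2. So p'(0) = 9/2.

4.5000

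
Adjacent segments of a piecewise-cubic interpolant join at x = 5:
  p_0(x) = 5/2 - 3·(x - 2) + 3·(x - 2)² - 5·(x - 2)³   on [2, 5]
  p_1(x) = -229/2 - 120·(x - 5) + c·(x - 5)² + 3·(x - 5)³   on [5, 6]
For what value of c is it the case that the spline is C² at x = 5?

p_0''(x) = 6 - 30·(x - 2), so p_0''(5) = -84. On the right, p_1''(5) = 2c, so c = -42.

-42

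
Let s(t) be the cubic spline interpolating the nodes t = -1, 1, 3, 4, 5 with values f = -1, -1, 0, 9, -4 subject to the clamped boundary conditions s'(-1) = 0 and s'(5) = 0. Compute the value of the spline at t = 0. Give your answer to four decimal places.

Let M_i = s''(x_i). Step sizes h_i = 2, 2, 1, 1; slopes of the chords Δ_i = (y_(i+1) - y_i)/h_i = 0, 1/2, 9, -13.
  2·M_0 + 8·M_1 + 2·M_2 = 6(Δ_1 - Δ_0) = 3
  2·M_1 + 6·M_2 + 1·M_3 = 6(Δ_2 - Δ_1) = 51
  1·M_2 + 4·M_3 + 1·M_4 = 6(Δ_3 - Δ_2) = -132
Clamped end conditions give two more equations: 2h_0·M_0 + h_0·M_1 = 6(Δ_0 - s'(-1)) = 0 and h_3·M_3 + 2h_3·M_4 = 6(s'(5) - Δ_3) = 78.
Hence M_0 = 71/28, M_1 = -71/14, M_2 = 77/4, M_3 = -761/14, M_4 = 1853/28.
On [-1, 1], s(t) = -1 + 0·(t + 1) + 71/56·(t + 1)² - 71/112·(t + 1)³.
With (t + 1) = 1: s(0) = -41/112.

-0.3661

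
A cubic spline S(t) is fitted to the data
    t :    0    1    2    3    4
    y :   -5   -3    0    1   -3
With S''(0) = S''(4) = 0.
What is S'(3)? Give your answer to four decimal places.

Put σ_i = S'' at the i-th knot. Here h = (1, 1, 1, 1) and Δ = (2, 3, 1, -4), so the interior equations h_(i-1)·σ_(i-1) + 2(h_(i-1)+h_i)·σ_i + h_i·σ_(i+1) = 6(Δ_i − Δ_(i-1)) read
  1·σ_0 + 4·σ_1 + 1·σ_2 = 6(Δ_1 - Δ_0) = 6
  1·σ_1 + 4·σ_2 + 1·σ_3 = 6(Δ_2 - Δ_1) = -12
  1·σ_2 + 4·σ_3 + 1·σ_4 = 6(Δ_3 - Δ_2) = -30
Natural end conditions: σ_0 = σ_4 = 0.
Solving: σ_0 = 0, σ_1 = 27/14, σ_2 = -12/7, σ_3 = -99/14, σ_4 = 0.
On [3, 4], S'(t) = b_3 + 2c_3·(t - 3) + 3d_3·(t - 3)² with b_3 = Δ_3 - h_3(2σ_3 + σ_4)/6 = -23/14, c_3 = σ_3/2 = -99/28, d_3 = (σ_4 - σ_3)/(6h_3) = 33/28. So S'(3) = -23/14.

-1.6429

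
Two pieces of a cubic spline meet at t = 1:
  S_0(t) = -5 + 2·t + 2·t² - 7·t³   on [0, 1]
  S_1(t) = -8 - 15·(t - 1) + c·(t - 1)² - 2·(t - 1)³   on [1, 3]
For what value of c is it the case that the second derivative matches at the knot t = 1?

-19

S_0''(t) = 4 - 42·t, so S_0''(1) = -38. On the right, S_1''(1) = 2c, so c = -19.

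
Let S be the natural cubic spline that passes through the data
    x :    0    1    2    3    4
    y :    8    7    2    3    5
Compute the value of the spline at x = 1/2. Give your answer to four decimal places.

Write M_i for S''(x_i). With h_i = 1, 1, 1, 1 and divided differences Δ_i = -1, -5, 1, 2, the continuity of S' gives the tridiagonal system
  1·M_0 + 4·M_1 + 1·M_2 = 6(Δ_1 - Δ_0) = -24
  1·M_1 + 4·M_2 + 1·M_3 = 6(Δ_2 - Δ_1) = 36
  1·M_2 + 4·M_3 + 1·M_4 = 6(Δ_3 - Δ_2) = 6
Natural end conditions: M_0 = M_4 = 0.
Hence M_0 = 0, M_1 = -249/28, M_2 = 81/7, M_3 = -39/28, M_4 = 0.
On [0, 1], S(x) = 8 + 27/56·x + 0·x² - 83/56·x³.
With x = 1/2: S(1/2) = 3609/448.

8.0558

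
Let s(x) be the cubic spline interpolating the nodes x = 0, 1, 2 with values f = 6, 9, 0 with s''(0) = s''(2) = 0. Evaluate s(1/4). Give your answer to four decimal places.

7.4531

Write m_i for s''(x_i). With h_i = 1, 1 and divided differences Δ_i = 3, -9, the continuity of s' gives the tridiagonal system
  1·m_0 + 4·m_1 + 1·m_2 = 6(Δ_1 - Δ_0) = -72
Natural end conditions: m_0 = m_2 = 0.
Forward elimination and back-substitution give m_0 = 0, m_1 = -18, m_2 = 0.
On [0, 1], s(x) = 6 + 6·x + 0·x² - 3·x³.
With x = 1/4: s(1/4) = 477/64.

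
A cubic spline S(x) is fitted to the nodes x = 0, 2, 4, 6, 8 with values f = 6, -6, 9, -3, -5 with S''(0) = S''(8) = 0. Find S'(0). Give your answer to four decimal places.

-10.6696

With m_i denoting the second derivative at x_i, h_i = 2, 2, 2, 2, and Δ_i = (y_(i+1) − y_i)/h_i = -6, 15/2, -6, -1:
  2·m_0 + 8·m_1 + 2·m_2 = 6(Δ_1 - Δ_0) = 81
  2·m_1 + 8·m_2 + 2·m_3 = 6(Δ_2 - Δ_1) = -81
  2·m_2 + 8·m_3 + 2·m_4 = 6(Δ_3 - Δ_2) = 30
Natural end conditions: m_0 = m_4 = 0.
Forward elimination and back-substitution give m_0 = 0, m_1 = 1569/112, m_2 = -435/28, m_3 = 855/112, m_4 = 0.
On [0, 2], S'(x) = b_0 + 2c_0·x + 3d_0·x² with b_0 = Δ_0 - h_0(2m_0 + m_1)/6 = -1195/112, c_0 = m_0/2 = 0, d_0 = (m_1 - m_0)/(6h_0) = 523/448. So S'(0) = -1195/112.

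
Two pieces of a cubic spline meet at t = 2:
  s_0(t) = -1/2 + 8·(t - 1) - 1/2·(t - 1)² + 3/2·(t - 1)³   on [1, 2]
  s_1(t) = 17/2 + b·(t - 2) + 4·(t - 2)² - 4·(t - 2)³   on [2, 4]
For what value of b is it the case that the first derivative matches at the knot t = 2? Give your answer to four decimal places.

s_0'(t) = 8 - 1·(t - 1) + 9/2·(t - 1)², so s_0'(2) = 23/2. On the right, s_1'(2) = b, so b = 23/2.

11.5000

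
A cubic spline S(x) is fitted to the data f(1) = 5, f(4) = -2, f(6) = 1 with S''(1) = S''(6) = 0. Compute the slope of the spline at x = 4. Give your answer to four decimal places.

Write m_i for S''(x_i). With h_i = 3, 2 and divided differences Δ_i = -7/3, 3/2, the continuity of S' gives the tridiagonal system
  3·m_0 + 10·m_1 + 2·m_2 = 6(Δ_1 - Δ_0) = 23
Natural end conditions: m_0 = m_2 = 0.
Solving the tridiagonal system: m_0 = 0, m_1 = 23/10, m_2 = 0.
On [4, 6], S'(x) = b_1 + 2c_1·(x - 4) + 3d_1·(x - 4)² with b_1 = Δ_1 - h_1(2m_1 + m_2)/6 = -1/30, c_1 = m_1/2 = 23/20, d_1 = (m_2 - m_1)/(6h_1) = -23/120. So S'(4) = -1/30.

-0.0333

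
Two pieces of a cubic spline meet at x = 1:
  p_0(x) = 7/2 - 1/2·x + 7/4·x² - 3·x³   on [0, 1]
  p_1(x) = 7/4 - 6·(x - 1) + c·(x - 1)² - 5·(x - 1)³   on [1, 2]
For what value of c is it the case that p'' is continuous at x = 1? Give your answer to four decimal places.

-7.2500

p_0''(x) = 7/2 - 18·x, so p_0''(1) = -29/2. On the right, p_1''(1) = 2c, so c = -29/4.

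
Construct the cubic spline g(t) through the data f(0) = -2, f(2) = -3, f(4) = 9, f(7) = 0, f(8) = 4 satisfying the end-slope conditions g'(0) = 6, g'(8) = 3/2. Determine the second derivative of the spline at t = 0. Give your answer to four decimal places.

-15.5000

Let σ_i = g''(x_i). Step sizes h_i = 2, 2, 3, 1; slopes of the chords Δ_i = (y_(i+1) - y_i)/h_i = -1/2, 6, -3, 4.
  2·σ_0 + 8·σ_1 + 2·σ_2 = 6(Δ_1 - Δ_0) = 39
  2·σ_1 + 10·σ_2 + 3·σ_3 = 6(Δ_2 - Δ_1) = -54
  3·σ_2 + 8·σ_3 + 1·σ_4 = 6(Δ_3 - Δ_2) = 42
Clamped end conditions give two more equations: 2h_0·σ_0 + h_0·σ_1 = 6(Δ_0 - g'(0)) = -39 and h_3·σ_3 + 2h_3·σ_4 = 6(g'(8) - Δ_3) = -15.
Hence σ_0 = -31/2, σ_1 = 23/2, σ_2 = -11, σ_3 = 11, σ_4 = -13.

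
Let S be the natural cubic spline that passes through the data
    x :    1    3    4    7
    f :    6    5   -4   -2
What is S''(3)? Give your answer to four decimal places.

-9.9149

Put M_i = S'' at the i-th knot. Here h = (2, 1, 3) and Δ = (-1/2, -9, 2/3), so the interior equations h_(i-1)·M_(i-1) + 2(h_(i-1)+h_i)·M_i + h_i·M_(i+1) = 6(Δ_i − Δ_(i-1)) read
  2·M_0 + 6·M_1 + 1·M_2 = 6(Δ_1 - Δ_0) = -51
  1·M_1 + 8·M_2 + 3·M_3 = 6(Δ_2 - Δ_1) = 58
Natural end conditions: M_0 = M_3 = 0.
Hence M_0 = 0, M_1 = -466/47, M_2 = 399/47, M_3 = 0.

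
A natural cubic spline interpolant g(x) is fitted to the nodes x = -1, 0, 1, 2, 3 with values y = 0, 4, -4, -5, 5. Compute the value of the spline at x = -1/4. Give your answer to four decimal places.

Write σ_i for g''(x_i). With h_i = 1, 1, 1, 1 and divided differences Δ_i = 4, -8, -1, 10, the continuity of g' gives the tridiagonal system
  1·σ_0 + 4·σ_1 + 1·σ_2 = 6(Δ_1 - Δ_0) = -72
  1·σ_1 + 4·σ_2 + 1·σ_3 = 6(Δ_2 - Δ_1) = 42
  1·σ_2 + 4·σ_3 + 1·σ_4 = 6(Δ_3 - Δ_2) = 66
Natural end conditions: σ_0 = σ_4 = 0.
Forward elimination and back-substitution give σ_0 = 0, σ_1 = -591/28, σ_2 = 87/7, σ_3 = 375/28, σ_4 = 0.
On [-1, 0], g(x) = 0 + 421/56·(x + 1) + 0·(x + 1)² - 197/56·(x + 1)³.
With (x + 1) = 3/4: g(-1/4) = 2127/512.

4.1543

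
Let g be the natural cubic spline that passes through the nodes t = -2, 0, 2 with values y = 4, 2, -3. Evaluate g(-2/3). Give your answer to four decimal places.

2.9444

Let M_i = g''(x_i). Step sizes h_i = 2, 2; slopes of the chords Δ_i = (y_(i+1) - y_i)/h_i = -1, -5/2.
  2·M_0 + 8·M_1 + 2·M_2 = 6(Δ_1 - Δ_0) = -9
Natural end conditions: M_0 = M_2 = 0.
Solving the tridiagonal system: M_0 = 0, M_1 = -9/8, M_2 = 0.
On [-2, 0], g(t) = 4 - 5/8·(t + 2) + 0·(t + 2)² - 3/32·(t + 2)³.
With (t + 2) = 4/3: g(-2/3) = 53/18.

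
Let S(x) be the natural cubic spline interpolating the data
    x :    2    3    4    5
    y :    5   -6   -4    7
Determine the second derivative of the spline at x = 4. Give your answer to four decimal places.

Put m_i = S'' at the i-th knot. Here h = (1, 1, 1) and Δ = (-11, 2, 11), so the interior equations h_(i-1)·m_(i-1) + 2(h_(i-1)+h_i)·m_i + h_i·m_(i+1) = 6(Δ_i − Δ_(i-1)) read
  1·m_0 + 4·m_1 + 1·m_2 = 6(Δ_1 - Δ_0) = 78
  1·m_1 + 4·m_2 + 1·m_3 = 6(Δ_2 - Δ_1) = 54
Natural end conditions: m_0 = m_3 = 0.
Solving: m_0 = 0, m_1 = 86/5, m_2 = 46/5, m_3 = 0.

9.2000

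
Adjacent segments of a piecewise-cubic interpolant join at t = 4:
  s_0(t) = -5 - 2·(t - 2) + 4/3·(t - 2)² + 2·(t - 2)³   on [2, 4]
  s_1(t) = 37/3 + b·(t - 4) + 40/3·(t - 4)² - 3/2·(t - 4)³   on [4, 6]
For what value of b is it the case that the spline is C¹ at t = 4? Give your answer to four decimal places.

27.3333

s_0'(t) = -2 + 8/3·(t - 2) + 6·(t - 2)², so s_0'(4) = 82/3. On the right, s_1'(4) = b, so b = 82/3.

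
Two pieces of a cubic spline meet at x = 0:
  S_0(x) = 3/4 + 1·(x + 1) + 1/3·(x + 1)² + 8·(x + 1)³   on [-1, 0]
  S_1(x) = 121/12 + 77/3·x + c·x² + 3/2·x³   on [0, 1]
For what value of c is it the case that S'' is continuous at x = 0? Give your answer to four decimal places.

S_0''(x) = 2/3 + 48·(x + 1), so S_0''(0) = 146/3. On the right, S_1''(0) = 2c, so c = 73/3.

24.3333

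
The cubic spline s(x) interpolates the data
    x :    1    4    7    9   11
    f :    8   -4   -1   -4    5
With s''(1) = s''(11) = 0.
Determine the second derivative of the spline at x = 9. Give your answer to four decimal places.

Let σ_i = s''(x_i). Step sizes h_i = 3, 3, 2, 2; slopes of the chords Δ_i = (y_(i+1) - y_i)/h_i = -4, 1, -3/2, 9/2.
  3·σ_0 + 12·σ_1 + 3·σ_2 = 6(Δ_1 - Δ_0) = 30
  3·σ_1 + 10·σ_2 + 2·σ_3 = 6(Δ_2 - Δ_1) = -15
  2·σ_2 + 8·σ_3 + 2·σ_4 = 6(Δ_3 - Δ_2) = 36
Natural end conditions: σ_0 = σ_4 = 0.
Solving the tridiagonal system: σ_0 = 0, σ_1 = 17/5, σ_2 = -18/5, σ_3 = 27/5, σ_4 = 0.

5.4000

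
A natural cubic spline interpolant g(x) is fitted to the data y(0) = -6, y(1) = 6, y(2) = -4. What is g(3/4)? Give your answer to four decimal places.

4.8047

Write M_i for g''(x_i). With h_i = 1, 1 and divided differences Δ_i = 12, -10, the continuity of g' gives the tridiagonal system
  1·M_0 + 4·M_1 + 1·M_2 = 6(Δ_1 - Δ_0) = -132
Natural end conditions: M_0 = M_2 = 0.
Hence M_0 = 0, M_1 = -33, M_2 = 0.
On [0, 1], g(x) = -6 + 35/2·x + 0·x² - 11/2·x³.
With x = 3/4: g(3/4) = 615/128.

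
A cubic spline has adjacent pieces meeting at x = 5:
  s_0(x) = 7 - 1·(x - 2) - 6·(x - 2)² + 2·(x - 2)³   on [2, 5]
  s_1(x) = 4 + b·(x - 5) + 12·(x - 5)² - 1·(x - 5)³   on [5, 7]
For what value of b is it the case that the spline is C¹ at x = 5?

17

s_0'(x) = -1 - 12·(x - 2) + 6·(x - 2)², so s_0'(5) = 17. On the right, s_1'(5) = b, so b = 17.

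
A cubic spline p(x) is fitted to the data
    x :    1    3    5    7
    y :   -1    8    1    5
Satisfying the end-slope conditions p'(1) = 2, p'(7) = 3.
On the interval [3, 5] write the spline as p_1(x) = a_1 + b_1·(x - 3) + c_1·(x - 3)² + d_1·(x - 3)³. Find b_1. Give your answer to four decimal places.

Let m_i = p''(x_i). Step sizes h_i = 2, 2, 2; slopes of the chords Δ_i = (y_(i+1) - y_i)/h_i = 9/2, -7/2, 2.
  2·m_0 + 8·m_1 + 2·m_2 = 6(Δ_1 - Δ_0) = -48
  2·m_1 + 8·m_2 + 2·m_3 = 6(Δ_2 - Δ_1) = 33
Clamped end conditions give two more equations: 2h_0·m_0 + h_0·m_1 = 6(Δ_0 - p'(1)) = 15 and h_2·m_2 + 2h_2·m_3 = 6(p'(7) - Δ_2) = 6.
Forward elimination and back-substitution give m_0 = 131/15, m_1 = -299/30, m_2 = 107/15, m_3 = -31/15.
On [3, 5], with p_1(x) = a_1 + b_1·(x - 3) + c_1·(x - 3)² + d_1·(x - 3)³: c_1 = m_1/2 = -299/60, d_1 = (m_2 - m_1)/(6h_1) = 57/40, b_1 = Δ_1 - h_1(2m_1 + m_2)/6 = 23/30.

0.7667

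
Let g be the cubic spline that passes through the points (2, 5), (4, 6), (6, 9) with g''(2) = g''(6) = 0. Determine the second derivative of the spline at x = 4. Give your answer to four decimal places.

Put M_i = g'' at the i-th knot. Here h = (2, 2) and Δ = (1/2, 3/2), so the interior equations h_(i-1)·M_(i-1) + 2(h_(i-1)+h_i)·M_i + h_i·M_(i+1) = 6(Δ_i − Δ_(i-1)) read
  2·M_0 + 8·M_1 + 2·M_2 = 6(Δ_1 - Δ_0) = 6
Natural end conditions: M_0 = M_2 = 0.
Hence M_0 = 0, M_1 = 3/4, M_2 = 0.

0.7500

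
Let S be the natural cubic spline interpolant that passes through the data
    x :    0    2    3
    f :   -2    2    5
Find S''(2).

Let M_i = S''(x_i). Step sizes h_i = 2, 1; slopes of the chords Δ_i = (y_(i+1) - y_i)/h_i = 2, 3.
  2·M_0 + 6·M_1 + 1·M_2 = 6(Δ_1 - Δ_0) = 6
Natural end conditions: M_0 = M_2 = 0.
Solving the tridiagonal system: M_0 = 0, M_1 = 1, M_2 = 0.

1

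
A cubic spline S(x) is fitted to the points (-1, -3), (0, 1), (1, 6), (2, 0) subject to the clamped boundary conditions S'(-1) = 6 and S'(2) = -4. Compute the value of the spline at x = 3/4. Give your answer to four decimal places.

With m_i denoting the second derivative at x_i, h_i = 1, 1, 1, and Δ_i = (y_(i+1) − y_i)/h_i = 4, 5, -6:
  1·m_0 + 4·m_1 + 1·m_2 = 6(Δ_1 - Δ_0) = 6
  1·m_1 + 4·m_2 + 1·m_3 = 6(Δ_2 - Δ_1) = -66
Clamped end conditions give two more equations: 2h_0·m_0 + h_0·m_1 = 6(Δ_0 - S'(-1)) = -12 and h_2·m_2 + 2h_2·m_3 = 6(S'(2) - Δ_2) = 12.
Hence m_0 = -166/15, m_1 = 152/15, m_2 = -352/15, m_3 = 266/15.
On [0, 1], S(x) = 1 + 83/15·x + 76/15·x² - 28/5·x³.
With x = 3/4: S(3/4) = 451/80.

5.6375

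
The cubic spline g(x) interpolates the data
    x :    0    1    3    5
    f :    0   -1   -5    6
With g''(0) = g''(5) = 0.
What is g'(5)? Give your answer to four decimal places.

Let M_i = g''(x_i). Step sizes h_i = 1, 2, 2; slopes of the chords Δ_i = (y_(i+1) - y_i)/h_i = -1, -2, 11/2.
  1·M_0 + 6·M_1 + 2·M_2 = 6(Δ_1 - Δ_0) = -6
  2·M_1 + 8·M_2 + 2·M_3 = 6(Δ_2 - Δ_1) = 45
Natural end conditions: M_0 = M_3 = 0.
Solving the tridiagonal system: M_0 = 0, M_1 = -69/22, M_2 = 141/22, M_3 = 0.
On [3, 5], g'(x) = b_2 + 2c_2·(x - 3) + 3d_2·(x - 3)² with b_2 = Δ_2 - h_2(2M_2 + M_3)/6 = 27/22, c_2 = M_2/2 = 141/44, d_2 = (M_3 - M_2)/(6h_2) = -47/88. So g'(5) = 84/11.

7.6364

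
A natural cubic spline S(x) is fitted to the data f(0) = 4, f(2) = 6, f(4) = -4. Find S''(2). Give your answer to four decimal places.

-4.5000

Put M_i = S'' at the i-th knot. Here h = (2, 2) and Δ = (1, -5), so the interior equations h_(i-1)·M_(i-1) + 2(h_(i-1)+h_i)·M_i + h_i·M_(i+1) = 6(Δ_i − Δ_(i-1)) read
  2·M_0 + 8·M_1 + 2·M_2 = 6(Δ_1 - Δ_0) = -36
Natural end conditions: M_0 = M_2 = 0.
Solving: M_0 = 0, M_1 = -9/2, M_2 = 0.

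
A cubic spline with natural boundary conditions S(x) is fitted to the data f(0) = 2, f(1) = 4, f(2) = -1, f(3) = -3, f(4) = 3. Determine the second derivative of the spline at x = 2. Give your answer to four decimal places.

With M_i denoting the second derivative at x_i, h_i = 1, 1, 1, 1, and Δ_i = (y_(i+1) − y_i)/h_i = 2, -5, -2, 6:
  1·M_0 + 4·M_1 + 1·M_2 = 6(Δ_1 - Δ_0) = -42
  1·M_1 + 4·M_2 + 1·M_3 = 6(Δ_2 - Δ_1) = 18
  1·M_2 + 4·M_3 + 1·M_4 = 6(Δ_3 - Δ_2) = 48
Natural end conditions: M_0 = M_4 = 0.
Hence M_0 = 0, M_1 = -327/28, M_2 = 33/7, M_3 = 303/28, M_4 = 0.

4.7143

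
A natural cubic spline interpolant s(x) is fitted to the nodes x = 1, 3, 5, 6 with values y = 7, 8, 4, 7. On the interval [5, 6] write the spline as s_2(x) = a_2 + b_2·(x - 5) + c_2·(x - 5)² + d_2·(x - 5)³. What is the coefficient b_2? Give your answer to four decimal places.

Write M_i for s''(x_i). With h_i = 2, 2, 1 and divided differences Δ_i = 1/2, -2, 3, the continuity of s' gives the tridiagonal system
  2·M_0 + 8·M_1 + 2·M_2 = 6(Δ_1 - Δ_0) = -15
  2·M_1 + 6·M_2 + 1·M_3 = 6(Δ_2 - Δ_1) = 30
Natural end conditions: M_0 = M_3 = 0.
Solving the tridiagonal system: M_0 = 0, M_1 = -75/22, M_2 = 135/22, M_3 = 0.
On [5, 6], with s_2(x) = a_2 + b_2·(x - 5) + c_2·(x - 5)² + d_2·(x - 5)³: c_2 = M_2/2 = 135/44, d_2 = (M_3 - M_2)/(6h_2) = -45/44, b_2 = Δ_2 - h_2(2M_2 + M_3)/6 = 21/22.

0.9545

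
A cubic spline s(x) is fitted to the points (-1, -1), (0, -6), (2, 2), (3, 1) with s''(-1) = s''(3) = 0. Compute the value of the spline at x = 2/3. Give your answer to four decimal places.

Let M_i = s''(x_i). Step sizes h_i = 1, 2, 1; slopes of the chords Δ_i = (y_(i+1) - y_i)/h_i = -5, 4, -1.
  1·M_0 + 6·M_1 + 2·M_2 = 6(Δ_1 - Δ_0) = 54
  2·M_1 + 6·M_2 + 1·M_3 = 6(Δ_2 - Δ_1) = -30
Natural end conditions: M_0 = M_3 = 0.
Solving the tridiagonal system: M_0 = 0, M_1 = 12, M_2 = -9, M_3 = 0.
On [0, 2], s(x) = -6 - 1·x + 6·x² - 7/4·x³.
With x = 2/3: s(2/3) = -122/27.

-4.5185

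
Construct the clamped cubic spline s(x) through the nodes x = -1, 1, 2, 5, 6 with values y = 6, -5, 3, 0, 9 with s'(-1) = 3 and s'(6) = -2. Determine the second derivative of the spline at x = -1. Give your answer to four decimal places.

-25.1045

Let m_i = s''(x_i). Step sizes h_i = 2, 1, 3, 1; slopes of the chords Δ_i = (y_(i+1) - y_i)/h_i = -11/2, 8, -1, 9.
  2·m_0 + 6·m_1 + 1·m_2 = 6(Δ_1 - Δ_0) = 81
  1·m_1 + 8·m_2 + 3·m_3 = 6(Δ_2 - Δ_1) = -54
  3·m_2 + 8·m_3 + 1·m_4 = 6(Δ_3 - Δ_2) = 60
Clamped end conditions give two more equations: 2h_0·m_0 + h_0·m_1 = 6(Δ_0 - s'(-1)) = -51 and h_3·m_3 + 2h_3·m_4 = 6(s'(6) - Δ_3) = -66.
Solving the tridiagonal system: m_0 = -5523/220, m_1 = 1359/55, m_2 = -375/22, m_3 = 1057/55, m_4 = -4687/110.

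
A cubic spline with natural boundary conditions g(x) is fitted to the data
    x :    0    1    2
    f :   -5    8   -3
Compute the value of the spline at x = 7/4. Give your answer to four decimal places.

With σ_i denoting the second derivative at x_i, h_i = 1, 1, and Δ_i = (y_(i+1) − y_i)/h_i = 13, -11:
  1·σ_0 + 4·σ_1 + 1·σ_2 = 6(Δ_1 - Δ_0) = -144
Natural end conditions: σ_0 = σ_2 = 0.
Hence σ_0 = 0, σ_1 = -36, σ_2 = 0.
On [1, 2], g(x) = 8 + 1·(x - 1) - 18·(x - 1)² + 6·(x - 1)³.
With (x - 1) = 3/4: g(7/4) = 37/32.

1.1563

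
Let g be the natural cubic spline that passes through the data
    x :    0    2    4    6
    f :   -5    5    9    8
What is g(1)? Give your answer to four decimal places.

0.4750

With M_i denoting the second derivative at x_i, h_i = 2, 2, 2, and Δ_i = (y_(i+1) − y_i)/h_i = 5, 2, -1/2:
  2·M_0 + 8·M_1 + 2·M_2 = 6(Δ_1 - Δ_0) = -18
  2·M_1 + 8·M_2 + 2·M_3 = 6(Δ_2 - Δ_1) = -15
Natural end conditions: M_0 = M_3 = 0.
Solving the tridiagonal system: M_0 = 0, M_1 = -19/10, M_2 = -7/5, M_3 = 0.
On [0, 2], g(x) = -5 + 169/30·x + 0·x² - 19/120·x³.
With x = 1: g(1) = 19/40.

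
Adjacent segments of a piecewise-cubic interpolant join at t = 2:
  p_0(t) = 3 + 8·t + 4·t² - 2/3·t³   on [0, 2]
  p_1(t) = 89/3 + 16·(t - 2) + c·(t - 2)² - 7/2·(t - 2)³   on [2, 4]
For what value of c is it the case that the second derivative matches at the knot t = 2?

0

p_0''(t) = 8 - 4·t, so p_0''(2) = 0. On the right, p_1''(2) = 2c, so c = 0.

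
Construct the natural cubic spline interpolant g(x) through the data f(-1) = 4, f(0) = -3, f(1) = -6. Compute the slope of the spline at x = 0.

Let M_i = g''(x_i). Step sizes h_i = 1, 1; slopes of the chords Δ_i = (y_(i+1) - y_i)/h_i = -7, -3.
  1·M_0 + 4·M_1 + 1·M_2 = 6(Δ_1 - Δ_0) = 24
Natural end conditions: M_0 = M_2 = 0.
Solving: M_0 = 0, M_1 = 6, M_2 = 0.
On [0, 1], g'(x) = b_1 + 2c_1·x + 3d_1·x² with b_1 = Δ_1 - h_1(2M_1 + M_2)/6 = -5, c_1 = M_1/2 = 3, d_1 = (M_2 - M_1)/(6h_1) = -1. So g'(0) = -5.

-5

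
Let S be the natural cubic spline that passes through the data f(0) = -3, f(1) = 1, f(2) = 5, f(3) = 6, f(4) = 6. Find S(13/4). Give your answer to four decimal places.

6.0176

Put M_i = S'' at the i-th knot. Here h = (1, 1, 1, 1) and Δ = (4, 4, 1, 0), so the interior equations h_(i-1)·M_(i-1) + 2(h_(i-1)+h_i)·M_i + h_i·M_(i+1) = 6(Δ_i − Δ_(i-1)) read
  1·M_0 + 4·M_1 + 1·M_2 = 6(Δ_1 - Δ_0) = 0
  1·M_1 + 4·M_2 + 1·M_3 = 6(Δ_2 - Δ_1) = -18
  1·M_2 + 4·M_3 + 1·M_4 = 6(Δ_3 - Δ_2) = -6
Natural end conditions: M_0 = M_4 = 0.
Solving the tridiagonal system: M_0 = 0, M_1 = 33/28, M_2 = -33/7, M_3 = -9/28, M_4 = 0.
On [3, 4], S(t) = 6 + 3/28·(t - 3) - 9/56·(t - 3)² + 3/56·(t - 3)³.
With (t - 3) = 1/4: S(13/4) = 3081/512.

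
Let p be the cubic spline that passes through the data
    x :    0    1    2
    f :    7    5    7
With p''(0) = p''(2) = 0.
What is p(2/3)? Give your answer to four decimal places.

5.2963

Write M_i for p''(x_i). With h_i = 1, 1 and divided differences Δ_i = -2, 2, the continuity of p' gives the tridiagonal system
  1·M_0 + 4·M_1 + 1·M_2 = 6(Δ_1 - Δ_0) = 24
Natural end conditions: M_0 = M_2 = 0.
Hence M_0 = 0, M_1 = 6, M_2 = 0.
On [0, 1], p(x) = 7 - 3·x + 0·x² + 1·x³.
With x = 2/3: p(2/3) = 143/27.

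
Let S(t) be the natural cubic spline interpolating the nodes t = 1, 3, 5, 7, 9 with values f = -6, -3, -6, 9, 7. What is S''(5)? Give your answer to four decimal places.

10.1786

Let M_i = S''(x_i). Step sizes h_i = 2, 2, 2, 2; slopes of the chords Δ_i = (y_(i+1) - y_i)/h_i = 3/2, -3/2, 15/2, -1.
  2·M_0 + 8·M_1 + 2·M_2 = 6(Δ_1 - Δ_0) = -18
  2·M_1 + 8·M_2 + 2·M_3 = 6(Δ_2 - Δ_1) = 54
  2·M_2 + 8·M_3 + 2·M_4 = 6(Δ_3 - Δ_2) = -51
Natural end conditions: M_0 = M_4 = 0.
Forward elimination and back-substitution give M_0 = 0, M_1 = -537/112, M_2 = 285/28, M_3 = -999/112, M_4 = 0.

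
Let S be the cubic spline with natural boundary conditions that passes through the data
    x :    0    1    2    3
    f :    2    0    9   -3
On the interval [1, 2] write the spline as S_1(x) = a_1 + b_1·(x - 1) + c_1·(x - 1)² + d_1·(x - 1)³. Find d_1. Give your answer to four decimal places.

Write M_i for S''(x_i). With h_i = 1, 1, 1 and divided differences Δ_i = -2, 9, -12, the continuity of S' gives the tridiagonal system
  1·M_0 + 4·M_1 + 1·M_2 = 6(Δ_1 - Δ_0) = 66
  1·M_1 + 4·M_2 + 1·M_3 = 6(Δ_2 - Δ_1) = -126
Natural end conditions: M_0 = M_3 = 0.
Solving: M_0 = 0, M_1 = 26, M_2 = -38, M_3 = 0.
On [1, 2], with S_1(x) = a_1 + b_1·(x - 1) + c_1·(x - 1)² + d_1·(x - 1)³: c_1 = M_1/2 = 13, d_1 = (M_2 - M_1)/(6h_1) = -32/3, b_1 = Δ_1 - h_1(2M_1 + M_2)/6 = 20/3.

-10.6667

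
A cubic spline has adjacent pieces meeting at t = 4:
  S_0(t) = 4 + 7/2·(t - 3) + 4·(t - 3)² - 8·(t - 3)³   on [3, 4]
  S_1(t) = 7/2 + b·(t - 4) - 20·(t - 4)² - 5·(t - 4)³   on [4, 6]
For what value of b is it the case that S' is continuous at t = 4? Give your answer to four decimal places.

S_0'(t) = 7/2 + 8·(t - 3) - 24·(t - 3)², so S_0'(4) = -25/2. On the right, S_1'(4) = b, so b = -25/2.

-12.5000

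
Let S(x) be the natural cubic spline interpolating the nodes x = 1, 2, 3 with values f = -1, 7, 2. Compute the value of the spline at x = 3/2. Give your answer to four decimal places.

4.2188

Put σ_i = S'' at the i-th knot. Here h = (1, 1) and Δ = (8, -5), so the interior equations h_(i-1)·σ_(i-1) + 2(h_(i-1)+h_i)·σ_i + h_i·σ_(i+1) = 6(Δ_i − Δ_(i-1)) read
  1·σ_0 + 4·σ_1 + 1·σ_2 = 6(Δ_1 - Δ_0) = -78
Natural end conditions: σ_0 = σ_2 = 0.
Solving: σ_0 = 0, σ_1 = -39/2, σ_2 = 0.
On [1, 2], S(x) = -1 + 45/4·(x - 1) + 0·(x - 1)² - 13/4·(x - 1)³.
With (x - 1) = 1/2: S(3/2) = 135/32.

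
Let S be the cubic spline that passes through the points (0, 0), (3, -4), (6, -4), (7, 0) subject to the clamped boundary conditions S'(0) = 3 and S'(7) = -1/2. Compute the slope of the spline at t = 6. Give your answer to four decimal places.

5.0645

Let M_i = S''(x_i). Step sizes h_i = 3, 3, 1; slopes of the chords Δ_i = (y_(i+1) - y_i)/h_i = -4/3, 0, 4.
  3·M_0 + 12·M_1 + 3·M_2 = 6(Δ_1 - Δ_0) = 8
  3·M_1 + 8·M_2 + 1·M_3 = 6(Δ_2 - Δ_1) = 24
Clamped end conditions give two more equations: 2h_0·M_0 + h_0·M_1 = 6(Δ_0 - S'(0)) = -26 and h_2·M_2 + 2h_2·M_3 = 6(S'(7) - Δ_2) = -27.
Forward elimination and back-substitution give M_0 = -433/93, M_1 = 20/31, M_2 = 147/31, M_3 = -492/31.
On [6, 7], S'(t) = b_2 + 2c_2·(t - 6) + 3d_2·(t - 6)² with b_2 = Δ_2 - h_2(2M_2 + M_3)/6 = 157/31, c_2 = M_2/2 = 147/62, d_2 = (M_3 - M_2)/(6h_2) = -213/62. So S'(6) = 157/31.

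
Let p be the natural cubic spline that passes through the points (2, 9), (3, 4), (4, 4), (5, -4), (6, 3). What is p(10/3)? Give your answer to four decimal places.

4.2937

Let σ_i = p''(x_i). Step sizes h_i = 1, 1, 1, 1; slopes of the chords Δ_i = (y_(i+1) - y_i)/h_i = -5, 0, -8, 7.
  1·σ_0 + 4·σ_1 + 1·σ_2 = 6(Δ_1 - Δ_0) = 30
  1·σ_1 + 4·σ_2 + 1·σ_3 = 6(Δ_2 - Δ_1) = -48
  1·σ_2 + 4·σ_3 + 1·σ_4 = 6(Δ_3 - Δ_2) = 90
Natural end conditions: σ_0 = σ_4 = 0.
Forward elimination and back-substitution give σ_0 = 0, σ_1 = 183/14, σ_2 = -156/7, σ_3 = 393/14, σ_4 = 0.
On [3, 4], p(x) = 4 - 9/14·(x - 3) + 183/28·(x - 3)² - 165/28·(x - 3)³.
With (x - 3) = 1/3: p(10/3) = 541/126.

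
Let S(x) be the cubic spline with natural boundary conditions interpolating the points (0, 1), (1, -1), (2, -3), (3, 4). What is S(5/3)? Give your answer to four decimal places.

-3.0444

Put M_i = S'' at the i-th knot. Here h = (1, 1, 1) and Δ = (-2, -2, 7), so the interior equations h_(i-1)·M_(i-1) + 2(h_(i-1)+h_i)·M_i + h_i·M_(i+1) = 6(Δ_i − Δ_(i-1)) read
  1·M_0 + 4·M_1 + 1·M_2 = 6(Δ_1 - Δ_0) = 0
  1·M_1 + 4·M_2 + 1·M_3 = 6(Δ_2 - Δ_1) = 54
Natural end conditions: M_0 = M_3 = 0.
Forward elimination and back-substitution give M_0 = 0, M_1 = -18/5, M_2 = 72/5, M_3 = 0.
On [1, 2], S(x) = -1 - 16/5·(x - 1) - 9/5·(x - 1)² + 3·(x - 1)³.
With (x - 1) = 2/3: S(5/3) = -137/45.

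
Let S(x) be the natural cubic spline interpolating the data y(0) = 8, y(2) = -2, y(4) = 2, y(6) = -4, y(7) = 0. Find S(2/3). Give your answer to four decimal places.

3.2358

With M_i denoting the second derivative at x_i, h_i = 2, 2, 2, 1, and Δ_i = (y_(i+1) − y_i)/h_i = -5, 2, -3, 4:
  2·M_0 + 8·M_1 + 2·M_2 = 6(Δ_1 - Δ_0) = 42
  2·M_1 + 8·M_2 + 2·M_3 = 6(Δ_2 - Δ_1) = -30
  2·M_2 + 6·M_3 + 1·M_4 = 6(Δ_3 - Δ_2) = 42
Natural end conditions: M_0 = M_4 = 0.
Forward elimination and back-substitution give M_0 = 0, M_1 = 297/41, M_2 = -327/41, M_3 = 396/41, M_4 = 0.
On [0, 2], S(x) = 8 - 304/41·x + 0·x² + 99/164·x³.
With x = 2/3: S(2/3) = 398/123.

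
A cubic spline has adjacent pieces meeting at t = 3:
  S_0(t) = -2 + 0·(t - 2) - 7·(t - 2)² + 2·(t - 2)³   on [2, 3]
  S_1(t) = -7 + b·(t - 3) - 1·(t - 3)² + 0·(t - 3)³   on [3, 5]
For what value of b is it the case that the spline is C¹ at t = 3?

S_0'(t) = 0 - 14·(t - 2) + 6·(t - 2)², so S_0'(3) = -8. On the right, S_1'(3) = b, so b = -8.

-8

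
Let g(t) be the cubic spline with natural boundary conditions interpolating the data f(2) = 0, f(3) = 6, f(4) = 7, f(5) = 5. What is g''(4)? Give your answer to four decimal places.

Write m_i for g''(x_i). With h_i = 1, 1, 1 and divided differences Δ_i = 6, 1, -2, the continuity of g' gives the tridiagonal system
  1·m_0 + 4·m_1 + 1·m_2 = 6(Δ_1 - Δ_0) = -30
  1·m_1 + 4·m_2 + 1·m_3 = 6(Δ_2 - Δ_1) = -18
Natural end conditions: m_0 = m_3 = 0.
Solving the tridiagonal system: m_0 = 0, m_1 = -34/5, m_2 = -14/5, m_3 = 0.

-2.8000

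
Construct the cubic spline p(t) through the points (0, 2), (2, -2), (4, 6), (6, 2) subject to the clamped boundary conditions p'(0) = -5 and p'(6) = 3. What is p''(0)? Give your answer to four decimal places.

Write M_i for p''(x_i). With h_i = 2, 2, 2 and divided differences Δ_i = -2, 4, -2, the continuity of p' gives the tridiagonal system
  2·M_0 + 8·M_1 + 2·M_2 = 6(Δ_1 - Δ_0) = 36
  2·M_1 + 8·M_2 + 2·M_3 = 6(Δ_2 - Δ_1) = -36
Clamped end conditions give two more equations: 2h_0·M_0 + h_0·M_1 = 6(Δ_0 - p'(0)) = 18 and h_2·M_2 + 2h_2·M_3 = 6(p'(6) - Δ_2) = 30.
Solving the tridiagonal system: M_0 = 19/15, M_1 = 97/15, M_2 = -137/15, M_3 = 181/15.

1.2667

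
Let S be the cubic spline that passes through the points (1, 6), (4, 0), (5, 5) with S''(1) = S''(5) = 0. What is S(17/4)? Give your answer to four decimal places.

0.9629

Put σ_i = S'' at the i-th knot. Here h = (3, 1) and Δ = (-2, 5), so the interior equations h_(i-1)·σ_(i-1) + 2(h_(i-1)+h_i)·σ_i + h_i·σ_(i+1) = 6(Δ_i − Δ_(i-1)) read
  3·σ_0 + 8·σ_1 + 1·σ_2 = 6(Δ_1 - Δ_0) = 42
Natural end conditions: σ_0 = σ_2 = 0.
Solving: σ_0 = 0, σ_1 = 21/4, σ_2 = 0.
On [4, 5], S(t) = 0 + 13/4·(t - 4) + 21/8·(t - 4)² - 7/8·(t - 4)³.
With (t - 4) = 1/4: S(17/4) = 493/512.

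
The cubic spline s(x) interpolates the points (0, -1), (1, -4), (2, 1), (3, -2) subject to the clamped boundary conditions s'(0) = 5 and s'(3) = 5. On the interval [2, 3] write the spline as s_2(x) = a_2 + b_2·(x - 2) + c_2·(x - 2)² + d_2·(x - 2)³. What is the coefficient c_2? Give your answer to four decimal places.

Let σ_i = s''(x_i). Step sizes h_i = 1, 1, 1; slopes of the chords Δ_i = (y_(i+1) - y_i)/h_i = -3, 5, -3.
  1·σ_0 + 4·σ_1 + 1·σ_2 = 6(Δ_1 - Δ_0) = 48
  1·σ_1 + 4·σ_2 + 1·σ_3 = 6(Δ_2 - Δ_1) = -48
Clamped end conditions give two more equations: 2h_0·σ_0 + h_0·σ_1 = 6(Δ_0 - s'(0)) = -48 and h_2·σ_2 + 2h_2·σ_3 = 6(s'(3) - Δ_2) = 48.
Hence σ_0 = -192/5, σ_1 = 144/5, σ_2 = -144/5, σ_3 = 192/5.
On [2, 3], with s_2(x) = a_2 + b_2·(x - 2) + c_2·(x - 2)² + d_2·(x - 2)³: c_2 = σ_2/2 = -72/5, d_2 = (σ_3 - σ_2)/(6h_2) = 56/5, b_2 = Δ_2 - h_2(2σ_2 + σ_3)/6 = 1/5.

-14.4000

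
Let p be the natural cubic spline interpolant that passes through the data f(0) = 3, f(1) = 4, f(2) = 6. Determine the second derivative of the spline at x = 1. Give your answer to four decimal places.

With M_i denoting the second derivative at x_i, h_i = 1, 1, and Δ_i = (y_(i+1) − y_i)/h_i = 1, 2:
  1·M_0 + 4·M_1 + 1·M_2 = 6(Δ_1 - Δ_0) = 6
Natural end conditions: M_0 = M_2 = 0.
Hence M_0 = 0, M_1 = 3/2, M_2 = 0.

1.5000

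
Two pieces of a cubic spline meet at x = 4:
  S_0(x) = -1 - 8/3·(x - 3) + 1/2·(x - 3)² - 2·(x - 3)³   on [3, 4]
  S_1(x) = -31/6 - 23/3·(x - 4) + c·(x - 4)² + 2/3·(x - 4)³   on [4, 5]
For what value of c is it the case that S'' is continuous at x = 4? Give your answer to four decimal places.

-5.5000

S_0''(x) = 1 - 12·(x - 3), so S_0''(4) = -11. On the right, S_1''(4) = 2c, so c = -11/2.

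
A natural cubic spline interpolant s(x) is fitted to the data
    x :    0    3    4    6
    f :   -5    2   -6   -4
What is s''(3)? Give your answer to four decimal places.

Write σ_i for s''(x_i). With h_i = 3, 1, 2 and divided differences Δ_i = 7/3, -8, 1, the continuity of s' gives the tridiagonal system
  3·σ_0 + 8·σ_1 + 1·σ_2 = 6(Δ_1 - Δ_0) = -62
  1·σ_1 + 6·σ_2 + 2·σ_3 = 6(Δ_2 - Δ_1) = 54
Natural end conditions: σ_0 = σ_3 = 0.
Forward elimination and back-substitution give σ_0 = 0, σ_1 = -426/47, σ_2 = 494/47, σ_3 = 0.

-9.0638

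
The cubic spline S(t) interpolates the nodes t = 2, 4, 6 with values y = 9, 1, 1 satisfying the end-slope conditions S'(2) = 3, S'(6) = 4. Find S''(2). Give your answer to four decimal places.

Write σ_i for S''(x_i). With h_i = 2, 2 and divided differences Δ_i = -4, 0, the continuity of S' gives the tridiagonal system
  2·σ_0 + 8·σ_1 + 2·σ_2 = 6(Δ_1 - Δ_0) = 24
Clamped end conditions give two more equations: 2h_0·σ_0 + h_0·σ_1 = 6(Δ_0 - S'(2)) = -42 and h_1·σ_1 + 2h_1·σ_2 = 6(S'(6) - Δ_1) = 24.
Forward elimination and back-substitution give σ_0 = -53/4, σ_1 = 11/2, σ_2 = 13/4.

-13.2500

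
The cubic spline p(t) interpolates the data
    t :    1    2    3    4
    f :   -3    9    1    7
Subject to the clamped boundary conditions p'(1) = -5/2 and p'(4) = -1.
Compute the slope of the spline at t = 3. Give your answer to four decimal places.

-2.3000

With m_i denoting the second derivative at x_i, h_i = 1, 1, 1, and Δ_i = (y_(i+1) − y_i)/h_i = 12, -8, 6:
  1·m_0 + 4·m_1 + 1·m_2 = 6(Δ_1 - Δ_0) = -120
  1·m_1 + 4·m_2 + 1·m_3 = 6(Δ_2 - Δ_1) = 84
Clamped end conditions give two more equations: 2h_0·m_0 + h_0·m_1 = 6(Δ_0 - p'(1)) = 87 and h_2·m_2 + 2h_2·m_3 = 6(p'(4) - Δ_2) = -42.
Solving the tridiagonal system: m_0 = 368/5, m_1 = -301/5, m_2 = 236/5, m_3 = -223/5.
On [3, 4], p'(t) = b_2 + 2c_2·(t - 3) + 3d_2·(t - 3)² with b_2 = Δ_2 - h_2(2m_2 + m_3)/6 = -23/10, c_2 = m_2/2 = 118/5, d_2 = (m_3 - m_2)/(6h_2) = -153/10. So p'(3) = -23/10.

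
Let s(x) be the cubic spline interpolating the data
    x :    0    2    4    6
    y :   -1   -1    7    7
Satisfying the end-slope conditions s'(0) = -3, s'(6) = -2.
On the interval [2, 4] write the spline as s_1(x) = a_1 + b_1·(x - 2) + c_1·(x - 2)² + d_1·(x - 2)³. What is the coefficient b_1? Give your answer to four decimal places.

Let M_i = s''(x_i). Step sizes h_i = 2, 2, 2; slopes of the chords Δ_i = (y_(i+1) - y_i)/h_i = 0, 4, 0.
  2·M_0 + 8·M_1 + 2·M_2 = 6(Δ_1 - Δ_0) = 24
  2·M_1 + 8·M_2 + 2·M_3 = 6(Δ_2 - Δ_1) = -24
Clamped end conditions give two more equations: 2h_0·M_0 + h_0·M_1 = 6(Δ_0 - s'(0)) = 18 and h_2·M_2 + 2h_2·M_3 = 6(s'(6) - Δ_2) = -12.
Forward elimination and back-substitution give M_0 = 44/15, M_1 = 47/15, M_2 = -52/15, M_3 = -19/15.
On [2, 4], with s_1(x) = a_1 + b_1·(x - 2) + c_1·(x - 2)² + d_1·(x - 2)³: c_1 = M_1/2 = 47/30, d_1 = (M_2 - M_1)/(6h_1) = -11/20, b_1 = Δ_1 - h_1(2M_1 + M_2)/6 = 46/15.

3.0667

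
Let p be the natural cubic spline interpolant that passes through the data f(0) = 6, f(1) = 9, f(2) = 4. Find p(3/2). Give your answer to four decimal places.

Write M_i for p''(x_i). With h_i = 1, 1 and divided differences Δ_i = 3, -5, the continuity of p' gives the tridiagonal system
  1·M_0 + 4·M_1 + 1·M_2 = 6(Δ_1 - Δ_0) = -48
Natural end conditions: M_0 = M_2 = 0.
Hence M_0 = 0, M_1 = -12, M_2 = 0.
On [1, 2], p(t) = 9 - 1·(t - 1) - 6·(t - 1)² + 2·(t - 1)³.
With (t - 1) = 1/2: p(3/2) = 29/4.

7.2500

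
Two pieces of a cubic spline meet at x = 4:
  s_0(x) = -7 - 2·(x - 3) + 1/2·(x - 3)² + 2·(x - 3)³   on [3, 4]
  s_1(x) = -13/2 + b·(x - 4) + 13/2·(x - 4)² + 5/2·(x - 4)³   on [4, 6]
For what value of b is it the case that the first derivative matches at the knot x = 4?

s_0'(x) = -2 + 1·(x - 3) + 6·(x - 3)², so s_0'(4) = 5. On the right, s_1'(4) = b, so b = 5.

5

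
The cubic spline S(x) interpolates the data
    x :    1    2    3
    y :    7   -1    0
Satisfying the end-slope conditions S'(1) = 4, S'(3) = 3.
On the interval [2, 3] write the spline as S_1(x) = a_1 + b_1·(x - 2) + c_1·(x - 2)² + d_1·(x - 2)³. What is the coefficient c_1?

With M_i denoting the second derivative at x_i, h_i = 1, 1, and Δ_i = (y_(i+1) − y_i)/h_i = -8, 1:
  1·M_0 + 4·M_1 + 1·M_2 = 6(Δ_1 - Δ_0) = 54
Clamped end conditions give two more equations: 2h_0·M_0 + h_0·M_1 = 6(Δ_0 - S'(1)) = -72 and h_1·M_1 + 2h_1·M_2 = 6(S'(3) - Δ_1) = 12.
Forward elimination and back-substitution give M_0 = -50, M_1 = 28, M_2 = -8.
On [2, 3], with S_1(x) = a_1 + b_1·(x - 2) + c_1·(x - 2)² + d_1·(x - 2)³: c_1 = M_1/2 = 14, d_1 = (M_2 - M_1)/(6h_1) = -6, b_1 = Δ_1 - h_1(2M_1 + M_2)/6 = -7.

14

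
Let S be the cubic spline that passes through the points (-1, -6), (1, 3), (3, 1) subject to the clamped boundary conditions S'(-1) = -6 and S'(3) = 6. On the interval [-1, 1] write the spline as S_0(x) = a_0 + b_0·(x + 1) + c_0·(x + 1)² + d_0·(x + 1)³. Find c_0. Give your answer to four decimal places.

Write M_i for S''(x_i). With h_i = 2, 2 and divided differences Δ_i = 9/2, -1, the continuity of S' gives the tridiagonal system
  2·M_0 + 8·M_1 + 2·M_2 = 6(Δ_1 - Δ_0) = -33
Clamped end conditions give two more equations: 2h_0·M_0 + h_0·M_1 = 6(Δ_0 - S'(-1)) = 63 and h_1·M_1 + 2h_1·M_2 = 6(S'(3) - Δ_1) = 42.
Solving: M_0 = 183/8, M_1 = -57/4, M_2 = 141/8.
On [-1, 1], with S_0(x) = a_0 + b_0·(x + 1) + c_0·(x + 1)² + d_0·(x + 1)³: c_0 = M_0/2 = 183/16, d_0 = (M_1 - M_0)/(6h_0) = -99/32, b_0 = Δ_0 - h_0(2M_0 + M_1)/6 = -6.

11.4375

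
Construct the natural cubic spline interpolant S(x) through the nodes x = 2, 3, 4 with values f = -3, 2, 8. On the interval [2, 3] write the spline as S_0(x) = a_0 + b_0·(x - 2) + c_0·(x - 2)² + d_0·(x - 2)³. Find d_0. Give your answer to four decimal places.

0.2500

Write M_i for S''(x_i). With h_i = 1, 1 and divided differences Δ_i = 5, 6, the continuity of S' gives the tridiagonal system
  1·M_0 + 4·M_1 + 1·M_2 = 6(Δ_1 - Δ_0) = 6
Natural end conditions: M_0 = M_2 = 0.
Solving: M_0 = 0, M_1 = 3/2, M_2 = 0.
On [2, 3], with S_0(x) = a_0 + b_0·(x - 2) + c_0·(x - 2)² + d_0·(x - 2)³: c_0 = M_0/2 = 0, d_0 = (M_1 - M_0)/(6h_0) = 1/4, b_0 = Δ_0 - h_0(2M_0 + M_1)/6 = 19/4.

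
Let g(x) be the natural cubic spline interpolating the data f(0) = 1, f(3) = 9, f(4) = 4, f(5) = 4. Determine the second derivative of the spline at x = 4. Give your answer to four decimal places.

9.2258

Write M_i for g''(x_i). With h_i = 3, 1, 1 and divided differences Δ_i = 8/3, -5, 0, the continuity of g' gives the tridiagonal system
  3·M_0 + 8·M_1 + 1·M_2 = 6(Δ_1 - Δ_0) = -46
  1·M_1 + 4·M_2 + 1·M_3 = 6(Δ_2 - Δ_1) = 30
Natural end conditions: M_0 = M_3 = 0.
Solving the tridiagonal system: M_0 = 0, M_1 = -214/31, M_2 = 286/31, M_3 = 0.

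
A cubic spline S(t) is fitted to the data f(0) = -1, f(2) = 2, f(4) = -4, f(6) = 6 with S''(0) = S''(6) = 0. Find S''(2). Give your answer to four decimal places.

Let σ_i = S''(x_i). Step sizes h_i = 2, 2, 2; slopes of the chords Δ_i = (y_(i+1) - y_i)/h_i = 3/2, -3, 5.
  2·σ_0 + 8·σ_1 + 2·σ_2 = 6(Δ_1 - Δ_0) = -27
  2·σ_1 + 8·σ_2 + 2·σ_3 = 6(Δ_2 - Δ_1) = 48
Natural end conditions: σ_0 = σ_3 = 0.
Solving the tridiagonal system: σ_0 = 0, σ_1 = -26/5, σ_2 = 73/10, σ_3 = 0.

-5.2000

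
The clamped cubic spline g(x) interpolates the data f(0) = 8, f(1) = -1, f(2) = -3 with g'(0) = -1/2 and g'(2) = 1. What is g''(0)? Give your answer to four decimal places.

Write M_i for g''(x_i). With h_i = 1, 1 and divided differences Δ_i = -9, -2, the continuity of g' gives the tridiagonal system
  1·M_0 + 4·M_1 + 1·M_2 = 6(Δ_1 - Δ_0) = 42
Clamped end conditions give two more equations: 2h_0·M_0 + h_0·M_1 = 6(Δ_0 - g'(0)) = -51 and h_1·M_1 + 2h_1·M_2 = 6(g'(2) - Δ_1) = 18.
Hence M_0 = -141/4, M_1 = 39/2, M_2 = -3/4.

-35.2500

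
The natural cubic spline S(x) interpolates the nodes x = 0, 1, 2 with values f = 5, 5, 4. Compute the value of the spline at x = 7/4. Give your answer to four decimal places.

With M_i denoting the second derivative at x_i, h_i = 1, 1, and Δ_i = (y_(i+1) − y_i)/h_i = 0, -1:
  1·M_0 + 4·M_1 + 1·M_2 = 6(Δ_1 - Δ_0) = -6
Natural end conditions: M_0 = M_2 = 0.
Solving the tridiagonal system: M_0 = 0, M_1 = -3/2, M_2 = 0.
On [1, 2], S(x) = 5 - 1/2·(x - 1) - 3/4·(x - 1)² + 1/4·(x - 1)³.
With (x - 1) = 3/4: S(7/4) = 1103/256.

4.3086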